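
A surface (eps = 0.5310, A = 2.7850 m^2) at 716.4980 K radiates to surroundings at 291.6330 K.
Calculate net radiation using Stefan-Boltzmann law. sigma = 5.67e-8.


T^4 = 2.6355e+11
Tsurr^4 = 7.2335e+09
Q = 0.5310 * 5.67e-8 * 2.7850 * 2.5631e+11 = 21491.9696 W

21491.9696 W


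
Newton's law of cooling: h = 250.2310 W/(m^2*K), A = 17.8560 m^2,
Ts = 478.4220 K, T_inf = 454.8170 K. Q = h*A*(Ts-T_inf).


dT = 23.6050 K
Q = 250.2310 * 17.8560 * 23.6050 = 105470.0844 W

105470.0844 W


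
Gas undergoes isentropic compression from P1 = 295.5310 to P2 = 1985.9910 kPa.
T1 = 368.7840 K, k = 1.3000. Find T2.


(k-1)/k = 0.2308
(P2/P1)^exp = 1.5521
T2 = 368.7840 * 1.5521 = 572.4065 K

572.4065 K


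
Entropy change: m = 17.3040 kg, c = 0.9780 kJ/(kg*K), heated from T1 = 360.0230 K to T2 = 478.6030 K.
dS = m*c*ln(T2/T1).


T2/T1 = 1.3294
ln(T2/T1) = 0.2847
dS = 17.3040 * 0.9780 * 0.2847 = 4.8181 kJ/K

4.8181 kJ/K


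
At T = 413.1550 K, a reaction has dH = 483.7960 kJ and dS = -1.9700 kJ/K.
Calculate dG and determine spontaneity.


T*dS = 413.1550 * -1.9700 = -813.9153 kJ
dG = 483.7960 + 813.9153 = 1297.7114 kJ (non-spontaneous)

dG = 1297.7114 kJ, non-spontaneous


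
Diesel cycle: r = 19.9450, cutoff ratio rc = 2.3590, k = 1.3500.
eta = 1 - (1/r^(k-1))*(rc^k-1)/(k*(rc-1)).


r^(k-1) = 2.8506
rc^k = 3.1855
eta = 0.5821 = 58.2109%

58.2109%


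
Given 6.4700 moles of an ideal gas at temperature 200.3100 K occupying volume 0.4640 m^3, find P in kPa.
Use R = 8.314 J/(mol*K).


P = nRT/V = 6.4700 * 8.314 * 200.3100 / 0.4640
= 10774.9914 / 0.4640 = 23221.9642 Pa = 23.2220 kPa

23.2220 kPa


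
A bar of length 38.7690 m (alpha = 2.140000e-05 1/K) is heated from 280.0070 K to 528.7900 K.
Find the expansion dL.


dT = 248.7830 K
dL = 2.140000e-05 * 38.7690 * 248.7830 = 0.206404 m
L_final = 38.975404 m

dL = 0.206404 m


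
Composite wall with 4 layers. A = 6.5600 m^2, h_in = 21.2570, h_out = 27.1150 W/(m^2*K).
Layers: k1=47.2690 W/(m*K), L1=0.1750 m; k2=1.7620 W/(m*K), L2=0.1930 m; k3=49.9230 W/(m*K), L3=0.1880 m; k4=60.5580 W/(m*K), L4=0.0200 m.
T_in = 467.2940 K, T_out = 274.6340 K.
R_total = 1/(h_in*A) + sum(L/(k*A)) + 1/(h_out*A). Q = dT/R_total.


R_conv_in = 1/(21.2570*6.5600) = 0.0072
R_1 = 0.1750/(47.2690*6.5600) = 0.0006
R_2 = 0.1930/(1.7620*6.5600) = 0.0167
R_3 = 0.1880/(49.9230*6.5600) = 0.0006
R_4 = 0.0200/(60.5580*6.5600) = 5.0345e-05
R_conv_out = 1/(27.1150*6.5600) = 0.0056
R_total = 0.0307 K/W
Q = 192.6600 / 0.0307 = 6279.8052 W

R_total = 0.0307 K/W, Q = 6279.8052 W


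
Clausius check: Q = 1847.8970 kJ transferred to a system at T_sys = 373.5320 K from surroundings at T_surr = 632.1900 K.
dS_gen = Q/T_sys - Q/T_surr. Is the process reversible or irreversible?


dS_sys = 1847.8970/373.5320 = 4.9471 kJ/K
dS_surr = -1847.8970/632.1900 = -2.9230 kJ/K
dS_gen = 4.9471 - 2.9230 = 2.0241 kJ/K (irreversible)

dS_gen = 2.0241 kJ/K, irreversible


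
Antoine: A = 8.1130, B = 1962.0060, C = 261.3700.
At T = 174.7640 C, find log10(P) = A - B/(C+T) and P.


C+T = 436.1340
B/(C+T) = 4.4986
log10(P) = 8.1130 - 4.4986 = 3.6144
P = 10^3.6144 = 4114.9906 mmHg

4114.9906 mmHg


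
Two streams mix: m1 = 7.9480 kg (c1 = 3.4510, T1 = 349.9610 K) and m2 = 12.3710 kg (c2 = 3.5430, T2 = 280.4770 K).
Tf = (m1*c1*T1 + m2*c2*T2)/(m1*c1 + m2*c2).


num = 21892.3561
den = 71.2590
Tf = 307.2223 K

307.2223 K


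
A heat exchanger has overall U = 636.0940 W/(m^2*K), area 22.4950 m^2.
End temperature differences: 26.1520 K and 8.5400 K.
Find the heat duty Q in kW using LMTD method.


LMTD = 15.7367 K
Q = 636.0940 * 22.4950 * 15.7367 = 225175.9402 W = 225.1759 kW

225.1759 kW


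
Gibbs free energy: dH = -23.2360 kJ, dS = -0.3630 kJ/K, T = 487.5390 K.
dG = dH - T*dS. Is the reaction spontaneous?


T*dS = 487.5390 * -0.3630 = -176.9767 kJ
dG = -23.2360 + 176.9767 = 153.7407 kJ (non-spontaneous)

dG = 153.7407 kJ, non-spontaneous


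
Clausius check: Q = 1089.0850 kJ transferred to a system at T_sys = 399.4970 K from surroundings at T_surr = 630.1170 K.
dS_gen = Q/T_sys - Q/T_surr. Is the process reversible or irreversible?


dS_sys = 1089.0850/399.4970 = 2.7261 kJ/K
dS_surr = -1089.0850/630.1170 = -1.7284 kJ/K
dS_gen = 2.7261 - 1.7284 = 0.9978 kJ/K (irreversible)

dS_gen = 0.9978 kJ/K, irreversible


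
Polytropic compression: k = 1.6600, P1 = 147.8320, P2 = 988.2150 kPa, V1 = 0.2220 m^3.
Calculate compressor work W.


(k-1)/k = 0.3976
(P2/P1)^exp = 2.1284
W = 2.5152 * 147.8320 * 0.2220 * (2.1284 - 1) = 93.1393 kJ

93.1393 kJ


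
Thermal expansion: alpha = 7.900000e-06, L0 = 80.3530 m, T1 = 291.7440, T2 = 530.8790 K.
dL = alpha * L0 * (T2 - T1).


dT = 239.1350 K
dL = 7.900000e-06 * 80.3530 * 239.1350 = 0.151800 m
L_final = 80.504800 m

dL = 0.151800 m


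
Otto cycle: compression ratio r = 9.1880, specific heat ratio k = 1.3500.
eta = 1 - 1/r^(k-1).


r^(k-1) = 2.1733
eta = 1 - 1/2.1733 = 0.5399 = 53.9878%

53.9878%


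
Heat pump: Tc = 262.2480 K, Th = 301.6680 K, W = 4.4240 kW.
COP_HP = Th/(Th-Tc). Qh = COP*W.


COP = 301.6680 / 39.4200 = 7.6527
Qh = 7.6527 * 4.4240 = 33.8554 kW

COP = 7.6527, Qh = 33.8554 kW


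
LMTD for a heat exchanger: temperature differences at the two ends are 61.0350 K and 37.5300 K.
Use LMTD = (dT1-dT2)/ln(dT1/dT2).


dT1/dT2 = 1.6263
ln(dT1/dT2) = 0.4863
LMTD = 23.5050 / 0.4863 = 48.3337 K

48.3337 K


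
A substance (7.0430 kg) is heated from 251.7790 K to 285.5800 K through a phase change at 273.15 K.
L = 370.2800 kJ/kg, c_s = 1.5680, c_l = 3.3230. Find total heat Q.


Q1 (sensible, solid) = 7.0430 * 1.5680 * 21.3710 = 236.0090 kJ
Q2 (latent) = 7.0430 * 370.2800 = 2607.8820 kJ
Q3 (sensible, liquid) = 7.0430 * 3.3230 * 12.4300 = 290.9103 kJ
Q_total = 3134.8014 kJ

3134.8014 kJ


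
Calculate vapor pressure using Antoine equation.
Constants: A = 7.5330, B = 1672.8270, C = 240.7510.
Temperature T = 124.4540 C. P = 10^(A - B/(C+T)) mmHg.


C+T = 365.2050
B/(C+T) = 4.5805
log10(P) = 7.5330 - 4.5805 = 2.9525
P = 10^2.9525 = 896.3651 mmHg

896.3651 mmHg


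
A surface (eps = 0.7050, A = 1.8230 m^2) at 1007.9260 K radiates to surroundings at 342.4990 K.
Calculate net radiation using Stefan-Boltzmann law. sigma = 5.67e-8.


T^4 = 1.0321e+12
Tsurr^4 = 1.3761e+10
Q = 0.7050 * 5.67e-8 * 1.8230 * 1.0183e+12 = 74206.8696 W

74206.8696 W


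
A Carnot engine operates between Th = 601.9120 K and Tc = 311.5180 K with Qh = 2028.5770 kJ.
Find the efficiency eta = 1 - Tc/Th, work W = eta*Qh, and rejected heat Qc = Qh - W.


eta = 1 - 311.5180/601.9120 = 0.4825
W = 0.4825 * 2028.5770 = 978.6922 kJ
Qc = 2028.5770 - 978.6922 = 1049.8848 kJ

eta = 48.2453%, W = 978.6922 kJ, Qc = 1049.8848 kJ


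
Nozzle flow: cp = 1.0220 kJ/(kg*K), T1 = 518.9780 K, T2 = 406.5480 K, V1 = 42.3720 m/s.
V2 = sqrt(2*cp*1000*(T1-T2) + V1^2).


dT = 112.4300 K
2*cp*1000*dT = 229806.9200
V1^2 = 1795.3864
V2 = sqrt(231602.3064) = 481.2508 m/s

481.2508 m/s


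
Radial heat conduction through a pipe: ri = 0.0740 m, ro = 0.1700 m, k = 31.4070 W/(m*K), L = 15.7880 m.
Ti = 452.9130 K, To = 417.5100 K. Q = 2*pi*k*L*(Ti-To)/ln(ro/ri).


dT = 35.4030 K
ln(ro/ri) = 0.8317
Q = 2*pi*31.4070*15.7880*35.4030 / 0.8317 = 132614.0056 W

132614.0056 W


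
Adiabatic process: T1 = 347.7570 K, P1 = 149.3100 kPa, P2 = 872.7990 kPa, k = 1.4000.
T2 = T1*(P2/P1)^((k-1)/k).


(k-1)/k = 0.2857
(P2/P1)^exp = 1.6561
T2 = 347.7570 * 1.6561 = 575.9289 K

575.9289 K


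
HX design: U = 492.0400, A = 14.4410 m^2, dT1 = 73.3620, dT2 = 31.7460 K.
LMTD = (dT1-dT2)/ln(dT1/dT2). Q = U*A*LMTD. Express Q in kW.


LMTD = 49.6825 K
Q = 492.0400 * 14.4410 * 49.6825 = 353021.3227 W = 353.0213 kW

353.0213 kW


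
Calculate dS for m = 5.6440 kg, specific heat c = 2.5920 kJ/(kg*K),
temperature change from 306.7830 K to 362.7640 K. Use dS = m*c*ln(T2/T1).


T2/T1 = 1.1825
ln(T2/T1) = 0.1676
dS = 5.6440 * 2.5920 * 0.1676 = 2.4520 kJ/K

2.4520 kJ/K


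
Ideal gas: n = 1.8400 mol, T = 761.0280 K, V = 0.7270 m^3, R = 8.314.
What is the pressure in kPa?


P = nRT/V = 1.8400 * 8.314 * 761.0280 / 0.7270
= 11642.0237 / 0.7270 = 16013.7878 Pa = 16.0138 kPa

16.0138 kPa


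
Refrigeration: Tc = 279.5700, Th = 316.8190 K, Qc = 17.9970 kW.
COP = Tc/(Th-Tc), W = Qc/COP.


COP = 279.5700 / 37.2490 = 7.5054
W = 17.9970 / 7.5054 = 2.3979 kW

COP = 7.5054, W = 2.3979 kW


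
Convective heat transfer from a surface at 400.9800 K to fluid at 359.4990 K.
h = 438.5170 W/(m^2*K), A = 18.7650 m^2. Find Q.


dT = 41.4810 K
Q = 438.5170 * 18.7650 * 41.4810 = 341337.6708 W

341337.6708 W


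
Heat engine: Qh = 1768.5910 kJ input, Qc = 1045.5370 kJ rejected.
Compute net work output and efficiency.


W = 1768.5910 - 1045.5370 = 723.0540 kJ
eta = 723.0540 / 1768.5910 = 0.4088 = 40.8831%

W = 723.0540 kJ, eta = 40.8831%


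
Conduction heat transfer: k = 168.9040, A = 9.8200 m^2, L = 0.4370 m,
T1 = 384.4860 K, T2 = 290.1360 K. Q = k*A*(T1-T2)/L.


dT = 94.3500 K
Q = 168.9040 * 9.8200 * 94.3500 / 0.4370 = 358106.2411 W

358106.2411 W


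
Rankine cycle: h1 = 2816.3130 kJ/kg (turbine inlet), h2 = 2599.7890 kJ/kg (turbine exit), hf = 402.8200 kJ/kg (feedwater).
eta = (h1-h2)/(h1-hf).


W = 216.5240 kJ/kg
Q_in = 2413.4930 kJ/kg
eta = 0.0897 = 8.9714%

eta = 8.9714%


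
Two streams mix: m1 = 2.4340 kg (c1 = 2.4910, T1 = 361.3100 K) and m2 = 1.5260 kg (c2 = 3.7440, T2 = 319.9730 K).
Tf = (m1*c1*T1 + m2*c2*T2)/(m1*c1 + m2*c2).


num = 4018.7723
den = 11.7764
Tf = 341.2553 K

341.2553 K


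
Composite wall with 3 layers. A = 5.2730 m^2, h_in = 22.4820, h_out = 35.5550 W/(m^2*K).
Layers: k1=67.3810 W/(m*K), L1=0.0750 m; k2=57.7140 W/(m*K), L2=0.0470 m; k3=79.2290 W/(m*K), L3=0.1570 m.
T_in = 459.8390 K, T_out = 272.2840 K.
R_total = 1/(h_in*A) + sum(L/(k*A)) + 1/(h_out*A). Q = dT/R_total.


R_conv_in = 1/(22.4820*5.2730) = 0.0084
R_1 = 0.0750/(67.3810*5.2730) = 0.0002
R_2 = 0.0470/(57.7140*5.2730) = 0.0002
R_3 = 0.1570/(79.2290*5.2730) = 0.0004
R_conv_out = 1/(35.5550*5.2730) = 0.0053
R_total = 0.0145 K/W
Q = 187.5550 / 0.0145 = 12925.3608 W

R_total = 0.0145 K/W, Q = 12925.3608 W


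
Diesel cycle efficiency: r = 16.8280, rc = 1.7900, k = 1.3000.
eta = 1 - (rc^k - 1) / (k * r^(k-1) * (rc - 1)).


r^(k-1) = 2.3324
rc^k = 2.1316
eta = 0.5276 = 52.7590%

52.7590%


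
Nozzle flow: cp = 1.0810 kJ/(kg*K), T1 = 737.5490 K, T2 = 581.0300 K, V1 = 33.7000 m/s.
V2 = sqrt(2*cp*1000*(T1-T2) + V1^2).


dT = 156.5190 K
2*cp*1000*dT = 338394.0780
V1^2 = 1135.6900
V2 = sqrt(339529.7680) = 582.6918 m/s

582.6918 m/s


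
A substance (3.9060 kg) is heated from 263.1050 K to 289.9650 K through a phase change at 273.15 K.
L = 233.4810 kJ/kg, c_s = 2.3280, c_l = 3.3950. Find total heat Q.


Q1 (sensible, solid) = 3.9060 * 2.3280 * 10.0450 = 91.3409 kJ
Q2 (latent) = 3.9060 * 233.4810 = 911.9768 kJ
Q3 (sensible, liquid) = 3.9060 * 3.3950 * 16.8150 = 222.9815 kJ
Q_total = 1226.2992 kJ

1226.2992 kJ


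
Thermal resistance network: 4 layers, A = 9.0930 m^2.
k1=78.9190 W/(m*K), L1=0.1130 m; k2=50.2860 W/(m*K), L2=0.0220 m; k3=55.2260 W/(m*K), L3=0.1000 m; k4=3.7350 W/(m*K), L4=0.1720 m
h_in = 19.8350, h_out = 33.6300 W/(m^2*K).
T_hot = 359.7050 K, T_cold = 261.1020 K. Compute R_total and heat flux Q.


R_conv_in = 1/(19.8350*9.0930) = 0.0055
R_1 = 0.1130/(78.9190*9.0930) = 0.0002
R_2 = 0.0220/(50.2860*9.0930) = 4.8114e-05
R_3 = 0.1000/(55.2260*9.0930) = 0.0002
R_4 = 0.1720/(3.7350*9.0930) = 0.0051
R_conv_out = 1/(33.6300*9.0930) = 0.0033
R_total = 0.0143 K/W
Q = 98.6030 / 0.0143 = 6903.1536 W

R_total = 0.0143 K/W, Q = 6903.1536 W


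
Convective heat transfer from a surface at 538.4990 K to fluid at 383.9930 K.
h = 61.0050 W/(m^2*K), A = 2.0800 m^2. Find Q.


dT = 154.5060 K
Q = 61.0050 * 2.0800 * 154.5060 = 19605.3281 W

19605.3281 W


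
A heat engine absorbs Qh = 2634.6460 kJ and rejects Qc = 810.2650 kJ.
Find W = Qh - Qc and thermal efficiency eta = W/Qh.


W = 2634.6460 - 810.2650 = 1824.3810 kJ
eta = 1824.3810 / 2634.6460 = 0.6925 = 69.2458%

W = 1824.3810 kJ, eta = 69.2458%


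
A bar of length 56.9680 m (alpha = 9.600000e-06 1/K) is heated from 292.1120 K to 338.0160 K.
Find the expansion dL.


dT = 45.9040 K
dL = 9.600000e-06 * 56.9680 * 45.9040 = 0.025105 m
L_final = 56.993105 m

dL = 0.025105 m


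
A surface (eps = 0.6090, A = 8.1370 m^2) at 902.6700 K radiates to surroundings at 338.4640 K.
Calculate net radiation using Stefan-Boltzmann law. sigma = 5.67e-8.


T^4 = 6.6392e+11
Tsurr^4 = 1.3124e+10
Q = 0.6090 * 5.67e-8 * 8.1370 * 6.5080e+11 = 182856.3983 W

182856.3983 W


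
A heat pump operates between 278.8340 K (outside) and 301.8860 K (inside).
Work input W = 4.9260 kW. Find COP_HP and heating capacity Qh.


COP = 301.8860 / 23.0520 = 13.0959
Qh = 13.0959 * 4.9260 = 64.5103 kW

COP = 13.0959, Qh = 64.5103 kW


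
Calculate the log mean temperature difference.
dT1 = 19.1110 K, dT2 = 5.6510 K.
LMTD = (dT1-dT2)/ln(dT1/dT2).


dT1/dT2 = 3.3819
ln(dT1/dT2) = 1.2184
LMTD = 13.4600 / 1.2184 = 11.0470 K

11.0470 K


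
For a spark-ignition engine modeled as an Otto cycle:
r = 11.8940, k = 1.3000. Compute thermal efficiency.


r^(k-1) = 2.1018
eta = 1 - 1/2.1018 = 0.5242 = 52.4225%

52.4225%


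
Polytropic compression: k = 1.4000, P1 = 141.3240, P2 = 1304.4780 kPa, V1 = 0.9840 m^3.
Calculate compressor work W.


(k-1)/k = 0.2857
(P2/P1)^exp = 1.8870
W = 3.5000 * 141.3240 * 0.9840 * (1.8870 - 1) = 431.7321 kJ

431.7321 kJ


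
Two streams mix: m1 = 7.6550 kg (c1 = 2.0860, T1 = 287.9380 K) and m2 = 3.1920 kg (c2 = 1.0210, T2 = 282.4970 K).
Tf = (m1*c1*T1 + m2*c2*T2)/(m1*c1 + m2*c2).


num = 5518.5558
den = 19.2274
Tf = 287.0158 K

287.0158 K


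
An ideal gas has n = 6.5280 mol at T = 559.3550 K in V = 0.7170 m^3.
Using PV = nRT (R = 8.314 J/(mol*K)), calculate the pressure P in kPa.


P = nRT/V = 6.5280 * 8.314 * 559.3550 / 0.7170
= 30358.3169 / 0.7170 = 42340.7488 Pa = 42.3407 kPa

42.3407 kPa


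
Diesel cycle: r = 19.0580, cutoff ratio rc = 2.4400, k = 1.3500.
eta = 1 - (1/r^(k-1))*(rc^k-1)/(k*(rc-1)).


r^(k-1) = 2.8056
rc^k = 3.3341
eta = 0.5721 = 57.2050%

57.2050%


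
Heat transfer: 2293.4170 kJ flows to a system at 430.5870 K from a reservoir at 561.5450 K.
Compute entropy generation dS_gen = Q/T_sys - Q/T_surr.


dS_sys = 2293.4170/430.5870 = 5.3263 kJ/K
dS_surr = -2293.4170/561.5450 = -4.0841 kJ/K
dS_gen = 5.3263 - 4.0841 = 1.2421 kJ/K (irreversible)

dS_gen = 1.2421 kJ/K, irreversible


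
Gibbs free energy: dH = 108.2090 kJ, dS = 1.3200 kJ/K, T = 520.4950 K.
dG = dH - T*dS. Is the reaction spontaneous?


T*dS = 520.4950 * 1.3200 = 687.0534 kJ
dG = 108.2090 - 687.0534 = -578.8444 kJ (spontaneous)

dG = -578.8444 kJ, spontaneous


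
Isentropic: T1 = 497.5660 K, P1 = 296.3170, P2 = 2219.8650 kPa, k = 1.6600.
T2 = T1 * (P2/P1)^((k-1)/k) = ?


(k-1)/k = 0.3976
(P2/P1)^exp = 2.2270
T2 = 497.5660 * 2.2270 = 1108.0805 K

1108.0805 K


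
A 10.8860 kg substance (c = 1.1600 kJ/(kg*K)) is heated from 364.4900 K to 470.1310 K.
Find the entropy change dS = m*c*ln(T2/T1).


T2/T1 = 1.2898
ln(T2/T1) = 0.2545
dS = 10.8860 * 1.1600 * 0.2545 = 3.2139 kJ/K

3.2139 kJ/K


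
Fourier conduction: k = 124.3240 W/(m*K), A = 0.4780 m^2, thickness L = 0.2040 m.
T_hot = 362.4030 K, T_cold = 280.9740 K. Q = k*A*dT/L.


dT = 81.4290 K
Q = 124.3240 * 0.4780 * 81.4290 / 0.2040 = 23720.9351 W

23720.9351 W


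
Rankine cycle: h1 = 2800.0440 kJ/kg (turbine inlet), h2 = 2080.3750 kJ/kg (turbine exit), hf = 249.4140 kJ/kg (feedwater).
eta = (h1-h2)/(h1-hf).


W = 719.6690 kJ/kg
Q_in = 2550.6300 kJ/kg
eta = 0.2822 = 28.2153%

eta = 28.2153%


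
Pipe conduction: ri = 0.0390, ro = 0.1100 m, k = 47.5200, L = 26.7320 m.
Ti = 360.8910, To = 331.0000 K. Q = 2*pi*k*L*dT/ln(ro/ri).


dT = 29.8910 K
ln(ro/ri) = 1.0369
Q = 2*pi*47.5200*26.7320*29.8910 / 1.0369 = 230082.4443 W

230082.4443 W


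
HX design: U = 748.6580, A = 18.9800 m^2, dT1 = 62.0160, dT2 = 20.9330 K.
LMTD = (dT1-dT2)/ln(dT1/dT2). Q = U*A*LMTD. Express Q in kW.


LMTD = 37.8274 K
Q = 748.6580 * 18.9800 * 37.8274 = 537509.0579 W = 537.5091 kW

537.5091 kW


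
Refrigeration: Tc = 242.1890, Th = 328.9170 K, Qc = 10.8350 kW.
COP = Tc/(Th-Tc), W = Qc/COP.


COP = 242.1890 / 86.7280 = 2.7925
W = 10.8350 / 2.7925 = 3.8800 kW

COP = 2.7925, W = 3.8800 kW


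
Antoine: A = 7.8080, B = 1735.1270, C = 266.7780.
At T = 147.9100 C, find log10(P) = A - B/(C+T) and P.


C+T = 414.6880
B/(C+T) = 4.1842
log10(P) = 7.8080 - 4.1842 = 3.6238
P = 10^3.6238 = 4205.5751 mmHg

4205.5751 mmHg


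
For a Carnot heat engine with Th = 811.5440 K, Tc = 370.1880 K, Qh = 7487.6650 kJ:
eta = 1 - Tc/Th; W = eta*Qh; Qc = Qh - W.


eta = 1 - 370.1880/811.5440 = 0.5438
W = 0.5438 * 7487.6650 = 4072.1463 kJ
Qc = 7487.6650 - 4072.1463 = 3415.5187 kJ

eta = 54.3847%, W = 4072.1463 kJ, Qc = 3415.5187 kJ


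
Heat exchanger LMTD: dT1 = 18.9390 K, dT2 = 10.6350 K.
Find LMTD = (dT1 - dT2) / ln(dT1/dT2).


dT1/dT2 = 1.7808
ln(dT1/dT2) = 0.5771
LMTD = 8.3040 / 0.5771 = 14.3899 K

14.3899 K


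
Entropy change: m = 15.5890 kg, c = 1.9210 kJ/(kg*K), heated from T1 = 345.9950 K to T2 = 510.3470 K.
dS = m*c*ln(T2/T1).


T2/T1 = 1.4750
ln(T2/T1) = 0.3887
dS = 15.5890 * 1.9210 * 0.3887 = 11.6392 kJ/K

11.6392 kJ/K


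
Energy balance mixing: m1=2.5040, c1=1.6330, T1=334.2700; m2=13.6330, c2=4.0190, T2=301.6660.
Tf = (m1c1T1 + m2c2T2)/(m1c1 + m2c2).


num = 17895.4307
den = 58.8801
Tf = 303.9302 K

303.9302 K


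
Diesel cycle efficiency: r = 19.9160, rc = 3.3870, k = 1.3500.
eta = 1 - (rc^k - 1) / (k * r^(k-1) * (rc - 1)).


r^(k-1) = 2.8492
rc^k = 5.1910
eta = 0.5435 = 54.3532%

54.3532%


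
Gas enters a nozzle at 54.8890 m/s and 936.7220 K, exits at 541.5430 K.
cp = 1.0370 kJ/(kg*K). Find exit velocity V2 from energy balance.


dT = 395.1790 K
2*cp*1000*dT = 819601.2460
V1^2 = 3012.8023
V2 = sqrt(822614.0483) = 906.9807 m/s

906.9807 m/s


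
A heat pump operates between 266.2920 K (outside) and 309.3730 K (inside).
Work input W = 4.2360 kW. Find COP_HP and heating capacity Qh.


COP = 309.3730 / 43.0810 = 7.1812
Qh = 7.1812 * 4.2360 = 30.4195 kW

COP = 7.1812, Qh = 30.4195 kW


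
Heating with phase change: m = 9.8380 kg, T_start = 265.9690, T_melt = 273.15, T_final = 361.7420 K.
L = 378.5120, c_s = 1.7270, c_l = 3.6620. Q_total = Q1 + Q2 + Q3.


Q1 (sensible, solid) = 9.8380 * 1.7270 * 7.1810 = 122.0068 kJ
Q2 (latent) = 9.8380 * 378.5120 = 3723.8011 kJ
Q3 (sensible, liquid) = 9.8380 * 3.6620 * 88.5920 = 3191.6824 kJ
Q_total = 7037.4902 kJ

7037.4902 kJ


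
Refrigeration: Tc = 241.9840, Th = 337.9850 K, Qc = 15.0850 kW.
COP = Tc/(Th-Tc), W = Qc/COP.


COP = 241.9840 / 96.0010 = 2.5206
W = 15.0850 / 2.5206 = 5.9846 kW

COP = 2.5206, W = 5.9846 kW


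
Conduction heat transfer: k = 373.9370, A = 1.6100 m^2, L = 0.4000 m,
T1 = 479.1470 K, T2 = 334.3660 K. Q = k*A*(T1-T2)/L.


dT = 144.7810 K
Q = 373.9370 * 1.6100 * 144.7810 / 0.4000 = 217909.3655 W

217909.3655 W


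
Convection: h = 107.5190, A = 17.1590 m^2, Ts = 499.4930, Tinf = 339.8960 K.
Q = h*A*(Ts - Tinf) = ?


dT = 159.5970 K
Q = 107.5190 * 17.1590 * 159.5970 = 294443.4612 W

294443.4612 W


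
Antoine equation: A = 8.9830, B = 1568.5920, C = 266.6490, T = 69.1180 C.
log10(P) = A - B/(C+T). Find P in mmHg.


C+T = 335.7670
B/(C+T) = 4.6717
log10(P) = 8.9830 - 4.6717 = 4.3113
P = 10^4.3113 = 20480.0895 mmHg

20480.0895 mmHg


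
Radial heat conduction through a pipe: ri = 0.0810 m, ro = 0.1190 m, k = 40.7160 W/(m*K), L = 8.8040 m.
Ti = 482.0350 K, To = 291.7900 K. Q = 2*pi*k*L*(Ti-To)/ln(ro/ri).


dT = 190.2450 K
ln(ro/ri) = 0.3847
Q = 2*pi*40.7160*8.8040*190.2450 / 0.3847 = 1113897.0246 W

1113897.0246 W


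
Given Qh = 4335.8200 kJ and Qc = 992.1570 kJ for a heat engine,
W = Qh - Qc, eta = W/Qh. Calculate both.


W = 4335.8200 - 992.1570 = 3343.6630 kJ
eta = 3343.6630 / 4335.8200 = 0.7712 = 77.1172%

W = 3343.6630 kJ, eta = 77.1172%


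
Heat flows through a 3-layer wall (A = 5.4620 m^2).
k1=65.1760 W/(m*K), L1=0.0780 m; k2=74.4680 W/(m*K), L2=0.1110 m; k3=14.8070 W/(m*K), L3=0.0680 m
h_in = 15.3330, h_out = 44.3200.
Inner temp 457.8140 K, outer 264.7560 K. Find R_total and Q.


R_conv_in = 1/(15.3330*5.4620) = 0.0119
R_1 = 0.0780/(65.1760*5.4620) = 0.0002
R_2 = 0.1110/(74.4680*5.4620) = 0.0003
R_3 = 0.0680/(14.8070*5.4620) = 0.0008
R_conv_out = 1/(44.3200*5.4620) = 0.0041
R_total = 0.0174 K/W
Q = 193.0580 / 0.0174 = 11092.6097 W

R_total = 0.0174 K/W, Q = 11092.6097 W


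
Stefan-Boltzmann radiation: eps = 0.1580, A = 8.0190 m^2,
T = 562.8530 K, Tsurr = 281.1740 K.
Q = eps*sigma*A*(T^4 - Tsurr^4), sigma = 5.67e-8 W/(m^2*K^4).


T^4 = 1.0036e+11
Tsurr^4 = 6.2503e+09
Q = 0.1580 * 5.67e-8 * 8.0190 * 9.4114e+10 = 6761.0684 W

6761.0684 W


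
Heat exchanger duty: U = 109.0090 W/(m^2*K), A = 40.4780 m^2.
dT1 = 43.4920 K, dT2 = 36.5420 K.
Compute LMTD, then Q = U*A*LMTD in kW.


LMTD = 39.9162 K
Q = 109.0090 * 40.4780 * 39.9162 = 176128.9292 W = 176.1289 kW

176.1289 kW


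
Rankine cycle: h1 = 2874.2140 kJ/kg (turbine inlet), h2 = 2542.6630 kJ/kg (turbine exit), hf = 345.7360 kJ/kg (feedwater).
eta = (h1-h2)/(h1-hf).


W = 331.5510 kJ/kg
Q_in = 2528.4780 kJ/kg
eta = 0.1311 = 13.1127%

eta = 13.1127%


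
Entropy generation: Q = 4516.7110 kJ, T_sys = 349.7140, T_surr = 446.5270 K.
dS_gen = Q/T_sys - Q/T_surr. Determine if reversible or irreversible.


dS_sys = 4516.7110/349.7140 = 12.9154 kJ/K
dS_surr = -4516.7110/446.5270 = -10.1152 kJ/K
dS_gen = 12.9154 - 10.1152 = 2.8002 kJ/K (irreversible)

dS_gen = 2.8002 kJ/K, irreversible


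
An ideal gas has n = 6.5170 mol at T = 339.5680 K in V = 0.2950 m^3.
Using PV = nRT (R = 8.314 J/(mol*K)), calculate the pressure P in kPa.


P = nRT/V = 6.5170 * 8.314 * 339.5680 / 0.2950
= 18398.5881 / 0.2950 = 62368.0954 Pa = 62.3681 kPa

62.3681 kPa


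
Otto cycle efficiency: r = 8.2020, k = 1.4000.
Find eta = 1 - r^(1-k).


r^(k-1) = 2.3204
eta = 1 - 1/2.3204 = 0.5690 = 56.9045%

56.9045%


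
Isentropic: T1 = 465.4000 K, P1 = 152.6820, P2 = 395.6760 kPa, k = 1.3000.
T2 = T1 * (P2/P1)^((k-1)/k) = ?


(k-1)/k = 0.2308
(P2/P1)^exp = 1.2458
T2 = 465.4000 * 1.2458 = 579.7776 K

579.7776 K


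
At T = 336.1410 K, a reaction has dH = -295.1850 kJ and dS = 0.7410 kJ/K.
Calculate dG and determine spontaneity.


T*dS = 336.1410 * 0.7410 = 249.0805 kJ
dG = -295.1850 - 249.0805 = -544.2655 kJ (spontaneous)

dG = -544.2655 kJ, spontaneous


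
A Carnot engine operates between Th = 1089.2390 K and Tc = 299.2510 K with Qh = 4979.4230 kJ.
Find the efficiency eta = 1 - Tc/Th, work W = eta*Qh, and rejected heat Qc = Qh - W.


eta = 1 - 299.2510/1089.2390 = 0.7253
W = 0.7253 * 4979.4230 = 3611.4061 kJ
Qc = 4979.4230 - 3611.4061 = 1368.0169 kJ

eta = 72.5266%, W = 3611.4061 kJ, Qc = 1368.0169 kJ


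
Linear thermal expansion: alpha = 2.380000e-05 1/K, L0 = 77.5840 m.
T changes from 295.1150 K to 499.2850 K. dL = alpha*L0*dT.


dT = 204.1700 K
dL = 2.380000e-05 * 77.5840 * 204.1700 = 0.377000 m
L_final = 77.961000 m

dL = 0.377000 m


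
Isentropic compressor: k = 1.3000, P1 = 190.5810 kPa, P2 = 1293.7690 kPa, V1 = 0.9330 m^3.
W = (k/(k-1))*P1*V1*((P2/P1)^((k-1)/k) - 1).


(k-1)/k = 0.2308
(P2/P1)^exp = 1.5558
W = 4.3333 * 190.5810 * 0.9330 * (1.5558 - 1) = 428.2401 kJ

428.2401 kJ


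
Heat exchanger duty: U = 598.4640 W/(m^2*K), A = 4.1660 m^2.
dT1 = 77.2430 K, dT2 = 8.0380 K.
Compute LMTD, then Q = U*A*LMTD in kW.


LMTD = 30.5841 K
Q = 598.4640 * 4.1660 * 30.5841 = 76252.3453 W = 76.2523 kW

76.2523 kW


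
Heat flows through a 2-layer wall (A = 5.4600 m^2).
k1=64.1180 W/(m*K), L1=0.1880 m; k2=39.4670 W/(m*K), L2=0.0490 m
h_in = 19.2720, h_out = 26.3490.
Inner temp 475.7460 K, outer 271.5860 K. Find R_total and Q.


R_conv_in = 1/(19.2720*5.4600) = 0.0095
R_1 = 0.1880/(64.1180*5.4600) = 0.0005
R_2 = 0.0490/(39.4670*5.4600) = 0.0002
R_conv_out = 1/(26.3490*5.4600) = 0.0070
R_total = 0.0172 K/W
Q = 204.1600 / 0.0172 = 11856.8273 W

R_total = 0.0172 K/W, Q = 11856.8273 W


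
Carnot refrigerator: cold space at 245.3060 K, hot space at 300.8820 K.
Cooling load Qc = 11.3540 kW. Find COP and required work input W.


COP = 245.3060 / 55.5760 = 4.4139
W = 11.3540 / 4.4139 = 2.5723 kW

COP = 4.4139, W = 2.5723 kW


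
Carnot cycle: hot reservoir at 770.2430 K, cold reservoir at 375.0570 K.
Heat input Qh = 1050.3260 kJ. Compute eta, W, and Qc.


eta = 1 - 375.0570/770.2430 = 0.5131
W = 0.5131 * 1050.3260 = 538.8872 kJ
Qc = 1050.3260 - 538.8872 = 511.4388 kJ

eta = 51.3067%, W = 538.8872 kJ, Qc = 511.4388 kJ


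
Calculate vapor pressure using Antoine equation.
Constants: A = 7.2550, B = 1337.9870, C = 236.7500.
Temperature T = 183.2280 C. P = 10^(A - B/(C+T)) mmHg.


C+T = 419.9780
B/(C+T) = 3.1859
log10(P) = 7.2550 - 3.1859 = 4.0691
P = 10^4.0691 = 11725.9973 mmHg

11725.9973 mmHg


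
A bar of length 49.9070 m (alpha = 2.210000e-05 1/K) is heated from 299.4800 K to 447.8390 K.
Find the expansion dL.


dT = 148.3590 K
dL = 2.210000e-05 * 49.9070 * 148.3590 = 0.163632 m
L_final = 50.070632 m

dL = 0.163632 m


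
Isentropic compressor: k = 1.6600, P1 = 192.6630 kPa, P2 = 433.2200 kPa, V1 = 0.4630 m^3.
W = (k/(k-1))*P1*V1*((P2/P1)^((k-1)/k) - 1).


(k-1)/k = 0.3976
(P2/P1)^exp = 1.3801
W = 2.5152 * 192.6630 * 0.4630 * (1.3801 - 1) = 85.2828 kJ

85.2828 kJ


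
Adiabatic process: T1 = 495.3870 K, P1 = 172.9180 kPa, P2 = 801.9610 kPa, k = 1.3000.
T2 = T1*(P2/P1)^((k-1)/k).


(k-1)/k = 0.2308
(P2/P1)^exp = 1.4248
T2 = 495.3870 * 1.4248 = 705.8447 K

705.8447 K


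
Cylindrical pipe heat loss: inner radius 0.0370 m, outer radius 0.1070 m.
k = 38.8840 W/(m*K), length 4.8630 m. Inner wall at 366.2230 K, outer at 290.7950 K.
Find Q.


dT = 75.4280 K
ln(ro/ri) = 1.0619
Q = 2*pi*38.8840*4.8630*75.4280 / 1.0619 = 84391.6692 W

84391.6692 W


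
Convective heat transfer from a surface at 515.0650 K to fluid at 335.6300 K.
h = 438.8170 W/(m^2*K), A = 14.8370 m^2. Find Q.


dT = 179.4350 K
Q = 438.8170 * 14.8370 * 179.4350 = 1168252.4480 W

1168252.4480 W


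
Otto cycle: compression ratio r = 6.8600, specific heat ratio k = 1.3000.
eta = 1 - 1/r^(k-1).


r^(k-1) = 1.7820
eta = 1 - 1/1.7820 = 0.4388 = 43.8819%

43.8819%


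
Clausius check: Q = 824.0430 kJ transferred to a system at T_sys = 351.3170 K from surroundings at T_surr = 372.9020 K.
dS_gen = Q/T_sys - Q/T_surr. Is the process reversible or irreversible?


dS_sys = 824.0430/351.3170 = 2.3456 kJ/K
dS_surr = -824.0430/372.9020 = -2.2098 kJ/K
dS_gen = 2.3456 - 2.2098 = 0.1358 kJ/K (irreversible)

dS_gen = 0.1358 kJ/K, irreversible


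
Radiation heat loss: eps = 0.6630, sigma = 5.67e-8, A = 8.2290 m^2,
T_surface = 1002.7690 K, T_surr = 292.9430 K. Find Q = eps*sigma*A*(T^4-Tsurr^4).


T^4 = 1.0111e+12
Tsurr^4 = 7.3643e+09
Q = 0.6630 * 5.67e-8 * 8.2290 * 1.0038e+12 = 310507.8403 W

310507.8403 W


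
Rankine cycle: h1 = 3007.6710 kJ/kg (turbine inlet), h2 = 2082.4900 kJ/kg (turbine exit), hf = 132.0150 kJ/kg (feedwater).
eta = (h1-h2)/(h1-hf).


W = 925.1810 kJ/kg
Q_in = 2875.6560 kJ/kg
eta = 0.3217 = 32.1729%

eta = 32.1729%


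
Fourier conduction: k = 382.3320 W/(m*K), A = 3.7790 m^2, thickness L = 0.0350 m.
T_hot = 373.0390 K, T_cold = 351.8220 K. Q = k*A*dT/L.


dT = 21.2170 K
Q = 382.3320 * 3.7790 * 21.2170 / 0.0350 = 875857.5391 W

875857.5391 W


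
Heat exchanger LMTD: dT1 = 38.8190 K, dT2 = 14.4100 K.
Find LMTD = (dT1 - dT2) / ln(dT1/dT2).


dT1/dT2 = 2.6939
ln(dT1/dT2) = 0.9910
LMTD = 24.4090 / 0.9910 = 24.6310 K

24.6310 K


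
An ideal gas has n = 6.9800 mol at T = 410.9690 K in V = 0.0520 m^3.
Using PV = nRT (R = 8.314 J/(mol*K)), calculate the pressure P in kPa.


P = nRT/V = 6.9800 * 8.314 * 410.9690 / 0.0520
= 23849.2379 / 0.0520 = 458639.1911 Pa = 458.6392 kPa

458.6392 kPa


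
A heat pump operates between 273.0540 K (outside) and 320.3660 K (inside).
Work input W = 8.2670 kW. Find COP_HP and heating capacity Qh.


COP = 320.3660 / 47.3120 = 6.7713
Qh = 6.7713 * 8.2670 = 55.9787 kW

COP = 6.7713, Qh = 55.9787 kW


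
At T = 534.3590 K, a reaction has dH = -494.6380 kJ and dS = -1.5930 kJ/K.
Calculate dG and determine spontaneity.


T*dS = 534.3590 * -1.5930 = -851.2339 kJ
dG = -494.6380 + 851.2339 = 356.5959 kJ (non-spontaneous)

dG = 356.5959 kJ, non-spontaneous


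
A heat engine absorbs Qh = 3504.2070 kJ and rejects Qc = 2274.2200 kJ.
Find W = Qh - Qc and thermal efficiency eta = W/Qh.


W = 3504.2070 - 2274.2200 = 1229.9870 kJ
eta = 1229.9870 / 3504.2070 = 0.3510 = 35.1003%

W = 1229.9870 kJ, eta = 35.1003%


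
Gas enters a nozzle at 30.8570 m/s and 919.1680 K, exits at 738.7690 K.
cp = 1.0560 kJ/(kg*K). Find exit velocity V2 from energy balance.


dT = 180.3990 K
2*cp*1000*dT = 381002.6880
V1^2 = 952.1544
V2 = sqrt(381954.8424) = 618.0250 m/s

618.0250 m/s


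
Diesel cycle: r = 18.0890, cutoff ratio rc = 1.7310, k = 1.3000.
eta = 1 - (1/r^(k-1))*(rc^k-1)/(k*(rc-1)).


r^(k-1) = 2.3836
rc^k = 2.0407
eta = 0.5405 = 54.0533%

54.0533%


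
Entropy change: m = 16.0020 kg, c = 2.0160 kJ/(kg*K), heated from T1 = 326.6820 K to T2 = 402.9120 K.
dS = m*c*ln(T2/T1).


T2/T1 = 1.2333
ln(T2/T1) = 0.2097
dS = 16.0020 * 2.0160 * 0.2097 = 6.7659 kJ/K

6.7659 kJ/K


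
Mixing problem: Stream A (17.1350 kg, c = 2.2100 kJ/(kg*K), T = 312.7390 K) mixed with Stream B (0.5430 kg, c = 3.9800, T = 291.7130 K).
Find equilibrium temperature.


num = 12473.3425
den = 40.0295
Tf = 311.6038 K

311.6038 K


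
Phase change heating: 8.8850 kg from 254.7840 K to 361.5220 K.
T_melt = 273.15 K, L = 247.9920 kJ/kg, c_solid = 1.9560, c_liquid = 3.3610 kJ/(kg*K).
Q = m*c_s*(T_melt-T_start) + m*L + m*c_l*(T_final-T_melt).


Q1 (sensible, solid) = 8.8850 * 1.9560 * 18.3660 = 319.1838 kJ
Q2 (latent) = 8.8850 * 247.9920 = 2203.4089 kJ
Q3 (sensible, liquid) = 8.8850 * 3.3610 * 88.3720 = 2639.0075 kJ
Q_total = 5161.6003 kJ

5161.6003 kJ


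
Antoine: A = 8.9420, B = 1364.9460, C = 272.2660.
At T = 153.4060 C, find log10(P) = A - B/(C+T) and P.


C+T = 425.6720
B/(C+T) = 3.2066
log10(P) = 8.9420 - 3.2066 = 5.7354
P = 10^5.7354 = 543791.6091 mmHg

543791.6091 mmHg


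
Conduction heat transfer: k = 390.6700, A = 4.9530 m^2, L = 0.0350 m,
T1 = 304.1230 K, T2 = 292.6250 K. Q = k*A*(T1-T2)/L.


dT = 11.4980 K
Q = 390.6700 * 4.9530 * 11.4980 / 0.0350 = 635671.3682 W

635671.3682 W


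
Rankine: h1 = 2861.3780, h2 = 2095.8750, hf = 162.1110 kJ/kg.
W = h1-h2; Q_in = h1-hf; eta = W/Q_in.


W = 765.5030 kJ/kg
Q_in = 2699.2670 kJ/kg
eta = 0.2836 = 28.3597%

eta = 28.3597%


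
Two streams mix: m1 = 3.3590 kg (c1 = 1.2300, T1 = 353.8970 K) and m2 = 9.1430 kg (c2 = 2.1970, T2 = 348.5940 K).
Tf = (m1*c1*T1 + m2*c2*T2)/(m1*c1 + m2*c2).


num = 8464.4175
den = 24.2187
Tf = 349.4987 K

349.4987 K


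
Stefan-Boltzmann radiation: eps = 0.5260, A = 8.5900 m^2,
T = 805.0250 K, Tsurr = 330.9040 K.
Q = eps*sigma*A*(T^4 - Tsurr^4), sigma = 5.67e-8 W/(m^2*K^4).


T^4 = 4.1999e+11
Tsurr^4 = 1.1990e+10
Q = 0.5260 * 5.67e-8 * 8.5900 * 4.0800e+11 = 104525.1822 W

104525.1822 W


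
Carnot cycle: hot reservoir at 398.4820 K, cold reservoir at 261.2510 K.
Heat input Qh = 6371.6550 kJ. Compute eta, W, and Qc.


eta = 1 - 261.2510/398.4820 = 0.3444
W = 0.3444 * 6371.6550 = 2194.2988 kJ
Qc = 6371.6550 - 2194.2988 = 4177.3562 kJ

eta = 34.4384%, W = 2194.2988 kJ, Qc = 4177.3562 kJ


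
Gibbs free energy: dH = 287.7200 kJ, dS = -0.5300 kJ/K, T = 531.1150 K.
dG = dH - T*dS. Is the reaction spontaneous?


T*dS = 531.1150 * -0.5300 = -281.4909 kJ
dG = 287.7200 + 281.4909 = 569.2110 kJ (non-spontaneous)

dG = 569.2110 kJ, non-spontaneous


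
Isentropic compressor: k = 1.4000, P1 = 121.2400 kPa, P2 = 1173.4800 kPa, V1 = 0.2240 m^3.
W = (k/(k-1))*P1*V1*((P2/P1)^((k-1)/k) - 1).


(k-1)/k = 0.2857
(P2/P1)^exp = 1.9128
W = 3.5000 * 121.2400 * 0.2240 * (1.9128 - 1) = 86.7620 kJ

86.7620 kJ


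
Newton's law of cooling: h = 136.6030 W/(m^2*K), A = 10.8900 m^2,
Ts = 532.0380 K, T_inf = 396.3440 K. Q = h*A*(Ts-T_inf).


dT = 135.6940 K
Q = 136.6030 * 10.8900 * 135.6940 = 201859.2995 W

201859.2995 W


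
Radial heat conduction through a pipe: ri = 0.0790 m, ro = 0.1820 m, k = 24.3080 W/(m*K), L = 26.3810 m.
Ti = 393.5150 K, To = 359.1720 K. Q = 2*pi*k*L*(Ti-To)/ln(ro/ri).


dT = 34.3430 K
ln(ro/ri) = 0.8346
Q = 2*pi*24.3080*26.3810*34.3430 / 0.8346 = 165806.5263 W

165806.5263 W


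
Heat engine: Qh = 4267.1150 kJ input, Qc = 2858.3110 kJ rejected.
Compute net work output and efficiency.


W = 4267.1150 - 2858.3110 = 1408.8040 kJ
eta = 1408.8040 / 4267.1150 = 0.3302 = 33.0154%

W = 1408.8040 kJ, eta = 33.0154%


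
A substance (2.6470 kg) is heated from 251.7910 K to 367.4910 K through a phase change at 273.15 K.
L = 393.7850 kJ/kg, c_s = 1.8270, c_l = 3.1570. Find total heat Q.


Q1 (sensible, solid) = 2.6470 * 1.8270 * 21.3590 = 103.2936 kJ
Q2 (latent) = 2.6470 * 393.7850 = 1042.3489 kJ
Q3 (sensible, liquid) = 2.6470 * 3.1570 * 94.3410 = 788.3680 kJ
Q_total = 1934.0105 kJ

1934.0105 kJ


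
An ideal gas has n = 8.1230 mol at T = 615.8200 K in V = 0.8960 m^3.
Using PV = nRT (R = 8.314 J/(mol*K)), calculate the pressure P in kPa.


P = nRT/V = 8.1230 * 8.314 * 615.8200 / 0.8960
= 41589.1709 / 0.8960 = 46416.4854 Pa = 46.4165 kPa

46.4165 kPa


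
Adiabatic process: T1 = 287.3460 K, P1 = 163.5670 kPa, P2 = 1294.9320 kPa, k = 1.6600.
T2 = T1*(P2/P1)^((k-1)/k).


(k-1)/k = 0.3976
(P2/P1)^exp = 2.2764
T2 = 287.3460 * 2.2764 = 654.1246 K

654.1246 K


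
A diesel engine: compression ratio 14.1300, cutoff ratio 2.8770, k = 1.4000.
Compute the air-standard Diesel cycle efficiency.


r^(k-1) = 2.8844
rc^k = 4.3905
eta = 0.5527 = 55.2681%

55.2681%


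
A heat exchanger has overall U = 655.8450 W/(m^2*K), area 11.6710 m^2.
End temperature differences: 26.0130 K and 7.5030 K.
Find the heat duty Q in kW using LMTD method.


LMTD = 14.8879 K
Q = 655.8450 * 11.6710 * 14.8879 = 113957.2725 W = 113.9573 kW

113.9573 kW


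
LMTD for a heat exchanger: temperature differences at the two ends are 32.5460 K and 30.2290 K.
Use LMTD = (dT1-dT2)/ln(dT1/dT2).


dT1/dT2 = 1.0766
ln(dT1/dT2) = 0.0739
LMTD = 2.3170 / 0.0739 = 31.3732 K

31.3732 K


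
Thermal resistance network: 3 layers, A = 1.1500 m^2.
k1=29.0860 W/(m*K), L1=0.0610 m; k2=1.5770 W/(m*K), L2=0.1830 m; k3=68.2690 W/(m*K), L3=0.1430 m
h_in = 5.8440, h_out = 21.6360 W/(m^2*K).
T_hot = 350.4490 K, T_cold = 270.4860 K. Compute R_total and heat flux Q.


R_conv_in = 1/(5.8440*1.1500) = 0.1488
R_1 = 0.0610/(29.0860*1.1500) = 0.0018
R_2 = 0.1830/(1.5770*1.1500) = 0.1009
R_3 = 0.1430/(68.2690*1.1500) = 0.0018
R_conv_out = 1/(21.6360*1.1500) = 0.0402
R_total = 0.2935 K/W
Q = 79.9630 / 0.2935 = 272.4101 W

R_total = 0.2935 K/W, Q = 272.4101 W


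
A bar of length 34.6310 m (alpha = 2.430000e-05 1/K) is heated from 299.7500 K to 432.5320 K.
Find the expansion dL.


dT = 132.7820 K
dL = 2.430000e-05 * 34.6310 * 132.7820 = 0.111740 m
L_final = 34.742740 m

dL = 0.111740 m


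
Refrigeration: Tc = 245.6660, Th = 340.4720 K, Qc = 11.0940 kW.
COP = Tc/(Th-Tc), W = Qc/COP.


COP = 245.6660 / 94.8060 = 2.5912
W = 11.0940 / 2.5912 = 4.2813 kW

COP = 2.5912, W = 4.2813 kW


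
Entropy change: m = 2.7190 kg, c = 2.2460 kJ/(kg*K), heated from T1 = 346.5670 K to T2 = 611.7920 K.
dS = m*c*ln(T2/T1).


T2/T1 = 1.7653
ln(T2/T1) = 0.5683
dS = 2.7190 * 2.2460 * 0.5683 = 3.4706 kJ/K

3.4706 kJ/K


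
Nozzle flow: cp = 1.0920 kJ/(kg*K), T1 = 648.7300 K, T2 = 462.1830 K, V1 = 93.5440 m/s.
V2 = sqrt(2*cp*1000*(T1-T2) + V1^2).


dT = 186.5470 K
2*cp*1000*dT = 407418.6480
V1^2 = 8750.4799
V2 = sqrt(416169.1279) = 645.1117 m/s

645.1117 m/s


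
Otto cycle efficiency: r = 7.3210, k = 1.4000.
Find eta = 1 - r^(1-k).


r^(k-1) = 2.2173
eta = 1 - 1/2.2173 = 0.5490 = 54.9005%

54.9005%


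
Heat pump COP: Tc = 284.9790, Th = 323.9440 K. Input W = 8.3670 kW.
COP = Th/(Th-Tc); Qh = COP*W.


COP = 323.9440 / 38.9650 = 8.3137
Qh = 8.3137 * 8.3670 = 69.5609 kW

COP = 8.3137, Qh = 69.5609 kW


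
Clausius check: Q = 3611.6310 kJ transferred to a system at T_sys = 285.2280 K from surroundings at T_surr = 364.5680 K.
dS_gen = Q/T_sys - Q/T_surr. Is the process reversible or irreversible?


dS_sys = 3611.6310/285.2280 = 12.6623 kJ/K
dS_surr = -3611.6310/364.5680 = -9.9066 kJ/K
dS_gen = 12.6623 - 9.9066 = 2.7557 kJ/K (irreversible)

dS_gen = 2.7557 kJ/K, irreversible


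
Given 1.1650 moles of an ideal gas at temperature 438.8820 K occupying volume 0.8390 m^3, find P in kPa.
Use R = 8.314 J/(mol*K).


P = nRT/V = 1.1650 * 8.314 * 438.8820 / 0.8390
= 4250.9277 / 0.8390 = 5066.6599 Pa = 5.0667 kPa

5.0667 kPa


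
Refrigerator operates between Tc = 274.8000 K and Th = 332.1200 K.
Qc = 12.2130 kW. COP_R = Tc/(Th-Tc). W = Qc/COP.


COP = 274.8000 / 57.3200 = 4.7941
W = 12.2130 / 4.7941 = 2.5475 kW

COP = 4.7941, W = 2.5475 kW


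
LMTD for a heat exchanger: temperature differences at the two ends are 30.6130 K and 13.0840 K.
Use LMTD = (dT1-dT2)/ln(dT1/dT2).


dT1/dT2 = 2.3397
ln(dT1/dT2) = 0.8500
LMTD = 17.5290 / 0.8500 = 20.6215 K

20.6215 K


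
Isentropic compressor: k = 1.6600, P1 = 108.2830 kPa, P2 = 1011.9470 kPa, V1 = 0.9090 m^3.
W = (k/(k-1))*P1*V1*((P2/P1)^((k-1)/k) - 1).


(k-1)/k = 0.3976
(P2/P1)^exp = 2.4316
W = 2.5152 * 108.2830 * 0.9090 * (2.4316 - 1) = 354.4245 kJ

354.4245 kJ


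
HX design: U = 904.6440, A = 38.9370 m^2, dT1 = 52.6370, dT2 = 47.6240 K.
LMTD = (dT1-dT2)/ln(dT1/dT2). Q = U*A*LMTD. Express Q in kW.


LMTD = 50.0887 K
Q = 904.6440 * 38.9370 * 50.0887 = 1764330.4642 W = 1764.3305 kW

1764.3305 kW


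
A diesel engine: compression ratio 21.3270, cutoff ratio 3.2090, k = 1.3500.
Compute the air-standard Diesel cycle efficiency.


r^(k-1) = 2.9183
rc^k = 4.8261
eta = 0.5604 = 56.0352%

56.0352%


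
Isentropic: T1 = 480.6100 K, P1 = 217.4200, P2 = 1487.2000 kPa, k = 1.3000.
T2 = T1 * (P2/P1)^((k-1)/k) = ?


(k-1)/k = 0.2308
(P2/P1)^exp = 1.5585
T2 = 480.6100 * 1.5585 = 749.0335 K

749.0335 K


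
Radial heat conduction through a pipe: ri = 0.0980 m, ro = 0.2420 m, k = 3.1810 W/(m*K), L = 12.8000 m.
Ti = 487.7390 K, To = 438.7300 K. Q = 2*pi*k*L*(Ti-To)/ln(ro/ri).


dT = 49.0090 K
ln(ro/ri) = 0.9040
Q = 2*pi*3.1810*12.8000*49.0090 / 0.9040 = 13869.9601 W

13869.9601 W


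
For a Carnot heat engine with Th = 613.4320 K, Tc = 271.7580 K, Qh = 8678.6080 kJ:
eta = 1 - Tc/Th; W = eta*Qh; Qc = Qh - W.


eta = 1 - 271.7580/613.4320 = 0.5570
W = 0.5570 * 8678.6080 = 4833.8768 kJ
Qc = 8678.6080 - 4833.8768 = 3844.7312 kJ

eta = 55.6988%, W = 4833.8768 kJ, Qc = 3844.7312 kJ


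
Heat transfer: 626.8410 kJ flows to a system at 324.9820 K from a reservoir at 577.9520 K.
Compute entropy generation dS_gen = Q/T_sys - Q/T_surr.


dS_sys = 626.8410/324.9820 = 1.9288 kJ/K
dS_surr = -626.8410/577.9520 = -1.0846 kJ/K
dS_gen = 1.9288 - 1.0846 = 0.8443 kJ/K (irreversible)

dS_gen = 0.8443 kJ/K, irreversible


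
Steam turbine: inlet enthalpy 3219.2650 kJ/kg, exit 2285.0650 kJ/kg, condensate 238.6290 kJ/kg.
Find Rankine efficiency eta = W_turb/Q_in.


W = 934.2000 kJ/kg
Q_in = 2980.6360 kJ/kg
eta = 0.3134 = 31.3423%

eta = 31.3423%


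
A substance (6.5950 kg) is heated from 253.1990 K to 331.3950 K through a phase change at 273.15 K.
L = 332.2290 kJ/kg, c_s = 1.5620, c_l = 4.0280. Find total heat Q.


Q1 (sensible, solid) = 6.5950 * 1.5620 * 19.9510 = 205.5230 kJ
Q2 (latent) = 6.5950 * 332.2290 = 2191.0503 kJ
Q3 (sensible, liquid) = 6.5950 * 4.0280 * 58.2450 = 1547.2586 kJ
Q_total = 3943.8319 kJ

3943.8319 kJ


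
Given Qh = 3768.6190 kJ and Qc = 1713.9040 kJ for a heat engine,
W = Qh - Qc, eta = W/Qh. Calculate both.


W = 3768.6190 - 1713.9040 = 2054.7150 kJ
eta = 2054.7150 / 3768.6190 = 0.5452 = 54.5217%

W = 2054.7150 kJ, eta = 54.5217%
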